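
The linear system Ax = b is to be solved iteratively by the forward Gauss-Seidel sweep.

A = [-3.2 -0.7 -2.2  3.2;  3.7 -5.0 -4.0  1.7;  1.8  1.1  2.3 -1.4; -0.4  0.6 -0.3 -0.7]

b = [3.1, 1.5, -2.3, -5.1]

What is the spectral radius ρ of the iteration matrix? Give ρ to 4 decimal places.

Diagonal D = diag(-3.2, -5, 2.3, -0.7); L, U strict lower/upper.
T_GS = -(D+L)⁻¹U: row 0 first, T[0,1] = -(-0.7)/(-3.2) = -0.2188; later rows by forward substitution.
  T[0,:] = [+0.0000, -0.2188, -0.6875, +1.0000]
  T[1,:] = [+0.0000, -0.1619, -1.3088, +1.0800]
  T[2,:] = [+0.0000, +0.2486, +1.1640, -0.6904]
  T[3,:] = [+0.0000, -0.1203, -1.2278, +0.6502]
eigenvalue magnitudes: 1.5833, 0.2336, 0.1646, 0.0000.
ρ = 1.5833; 1.5833 > 1 ⇒ diverges.

1.5833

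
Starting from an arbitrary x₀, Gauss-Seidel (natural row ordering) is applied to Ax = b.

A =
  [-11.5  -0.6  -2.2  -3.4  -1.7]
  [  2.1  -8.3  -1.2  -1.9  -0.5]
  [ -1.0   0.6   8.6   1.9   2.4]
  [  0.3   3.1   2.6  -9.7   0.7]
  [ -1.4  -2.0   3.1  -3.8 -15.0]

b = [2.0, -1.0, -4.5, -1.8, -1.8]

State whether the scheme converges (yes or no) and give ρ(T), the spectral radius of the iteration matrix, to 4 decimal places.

Write A = D+L+U with D = diag(-11.5, -8.3, 8.6, -9.7, -15).
Gauss-Seidel: T = -(D+L)⁻¹U, row 0 first, T[0,1] = -(-0.6)/(-11.5) = -0.0522; later rows by forward substitution.
  T[0,:] = [+0.0000, -0.0522, -0.1913, -0.2957, -0.1478]
  T[1,:] = [+0.0000, -0.0132, -0.1930, -0.3037, -0.0976]
  T[2,:] = [+0.0000, -0.0051, -0.0088, -0.2341, -0.2894]
  T[3,:] = [+0.0000, -0.0072, -0.0699, -0.1690, -0.0412]
  T[4,:] = [+0.0000, +0.0074, +0.0595, +0.0625, -0.0226]
eigenvalue magnitudes: 0.1836, 0.0651, 0.0651, 0.0144, 0.0000.
ρ = 0.1836; 0.1836 < 1 ⇒ converges.

yes, ρ = 0.1836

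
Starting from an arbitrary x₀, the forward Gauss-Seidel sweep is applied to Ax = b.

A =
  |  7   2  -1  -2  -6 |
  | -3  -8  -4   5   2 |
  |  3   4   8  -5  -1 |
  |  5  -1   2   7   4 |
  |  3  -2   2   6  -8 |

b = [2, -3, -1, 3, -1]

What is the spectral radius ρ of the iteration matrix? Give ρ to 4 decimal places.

Let D = diag(7, -8, 8, 7, -8); L, U the strict triangles.
Gauss-Seidel: T = -(D+L)⁻¹U, row 0 first, T[0,1] = -(2)/(7) = -0.2857; later rows by forward substitution.
  T[0,:] = [+0.0000  -0.2857  +0.1429  +0.2857  +0.8571]
  T[1,:] = [+0.0000  +0.1071  -0.5536  +0.5179  -0.0714]
  T[2,:] = [+0.0000  +0.0536  +0.2232  +0.2589  -0.1607]
  T[3,:] = [+0.0000  +0.2041  -0.2449  -0.2041  -1.1480]
  T[4,:] = [+0.0000  +0.0325  +0.0641  -0.1107  -0.5619]
moduli |λ_i(T)| = 0.8474, 0.4201, 0.4201, 0.1279, 0.0000.
spectral radius ρ = 0.8474; 0.8474 < 1 ⇒ converges.

0.8474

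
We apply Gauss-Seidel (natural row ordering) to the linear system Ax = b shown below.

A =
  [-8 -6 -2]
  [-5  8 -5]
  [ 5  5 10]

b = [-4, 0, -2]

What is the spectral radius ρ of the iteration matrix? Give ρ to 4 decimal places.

0.8529

Write A = D+L+U with D = diag(-8, 8, 10).
Gauss-Seidel: T = -(D+L)⁻¹U, row 0 first, T[0,2] = -(-2)/(-8) = -0.2500; later rows by forward substitution.
  T[0,:] = [+0.0000  -0.7500  -0.2500]
  T[1,:] = [+0.0000  -0.4688  +0.4688]
  T[2,:] = [+0.0000  +0.6094  -0.1094]
|roots of det(T-λI)|: 0.8529, 0.2748, 0.0000.
ρ = 0.8529; 0.8529 < 1: convergent.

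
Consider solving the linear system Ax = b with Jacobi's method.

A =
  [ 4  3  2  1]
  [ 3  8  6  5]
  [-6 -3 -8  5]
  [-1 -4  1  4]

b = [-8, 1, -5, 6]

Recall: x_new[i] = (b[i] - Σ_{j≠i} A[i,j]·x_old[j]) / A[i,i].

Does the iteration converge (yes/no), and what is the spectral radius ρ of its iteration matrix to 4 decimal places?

Write A = D+L+U with D = diag(4, 8, -8, 4).
T_J = -D⁻¹(L+U): T[3,1] = -(-4)/(4) = +1.0000; T[3,3] = 0.
  T[0,:] = [+0.0000 -0.7500 -0.5000 -0.2500]
  T[1,:] = [-0.3750 +0.0000 -0.7500 -0.6250]
  T[2,:] = [-0.7500 -0.3750 +0.0000 +0.6250]
  T[3,:] = [+0.2500 +1.0000 -0.2500 +0.0000]
|roots of det(T-λI)|: 1.1239, 0.9322, 0.9322, 0.4380.
spectral radius ρ = 1.1239; 1.1239 > 1: divergent.

no, ρ = 1.1239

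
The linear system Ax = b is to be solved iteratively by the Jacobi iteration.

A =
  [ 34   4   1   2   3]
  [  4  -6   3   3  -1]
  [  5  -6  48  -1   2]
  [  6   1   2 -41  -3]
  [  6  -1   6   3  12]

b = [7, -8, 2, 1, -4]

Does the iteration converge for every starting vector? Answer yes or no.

Split A = D + L + U, D = diag(34, -6, 48, -41, 12).
T_J = -D⁻¹(L+U): T[2,1] = -(-6)/(48) = +0.1250; T[2,2] = 0.
  T[0,:] = [+0.0000 -0.1176 -0.0294 -0.0588 -0.0882]
  T[1,:] = [+0.6667 +0.0000 +0.5000 +0.5000 -0.1667]
  T[2,:] = [-0.1042 +0.1250 +0.0000 +0.0208 -0.0417]
  T[3,:] = [+0.1463 +0.0244 +0.0488 +0.0000 -0.0732]
  T[4,:] = [-0.5000 +0.0833 -0.5000 -0.2500 +0.0000]
|λ(T)| sorted: 0.3304, 0.2527, 0.2148, 0.2148, 0.0997.
spectral radius ρ = 0.3304; 0.3304 < 1 ⇒ converges.

yes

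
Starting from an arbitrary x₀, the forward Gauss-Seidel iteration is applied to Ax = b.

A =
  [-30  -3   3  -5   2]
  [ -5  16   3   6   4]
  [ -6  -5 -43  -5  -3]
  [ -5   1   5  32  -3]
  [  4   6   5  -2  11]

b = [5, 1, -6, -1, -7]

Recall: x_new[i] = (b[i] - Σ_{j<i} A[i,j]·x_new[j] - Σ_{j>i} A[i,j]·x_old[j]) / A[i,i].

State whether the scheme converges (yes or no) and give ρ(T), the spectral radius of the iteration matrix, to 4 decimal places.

yes, ρ = 0.2367

Let D = diag(-30, 16, -43, 32, 11); L, U the strict triangles.
Gauss-Seidel: T = -(D+L)⁻¹U, row 0 first, T[0,4] = -(2)/(-30) = +0.0667; later rows by forward substitution.
  T[0,:] = [+0.0000, -0.1000, +0.1000, -0.1667, +0.0667]
  T[1,:] = [+0.0000, -0.0312, -0.1562, -0.4271, -0.2292]
  T[2,:] = [+0.0000, +0.0176, +0.0042, -0.0434, -0.0524]
  T[3,:] = [+0.0000, -0.0174, +0.0198, -0.0059, +0.1195]
  T[4,:] = [+0.0000, +0.0423, +0.0506, +0.3122, +0.1463]
moduli |λ_i(T)| = 0.2367, 0.1624, 0.0440, 0.0440, 0.0000.
spectral radius ρ = 0.2367; 0.2367 < 1, so it converges for any x₀.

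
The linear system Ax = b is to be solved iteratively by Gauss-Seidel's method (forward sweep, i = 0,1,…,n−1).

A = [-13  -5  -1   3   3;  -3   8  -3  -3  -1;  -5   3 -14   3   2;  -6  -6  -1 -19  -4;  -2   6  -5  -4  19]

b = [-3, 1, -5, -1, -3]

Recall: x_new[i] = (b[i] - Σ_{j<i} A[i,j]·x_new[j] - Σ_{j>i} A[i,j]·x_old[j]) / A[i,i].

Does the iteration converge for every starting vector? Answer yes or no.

Diagonal D = diag(-13, 8, -14, -19, 19); L, U strict lower/upper.
GS T = -(D+L)⁻¹U: row 0 first, T[0,1] = -(-5)/(-13) = -0.3846; later rows by forward substitution.
  T[0,:] = [+0.0000  -0.3846  -0.0769  +0.2308  +0.2308]
  T[1,:] = [+0.0000  -0.1442  +0.3462  +0.4615  +0.2115]
  T[2,:] = [+0.0000  +0.1065  +0.1016  +0.2308  +0.1058]
  T[3,:] = [+0.0000  +0.1614  -0.0904  -0.2308  -0.3558]
  T[4,:] = [+0.0000  +0.0671  -0.1097  -0.1093  -0.0896]
|eigenvalues of T|: 0.5333, 0.2682, 0.0692, 0.0692, 0.0000.
spectral radius ρ = 0.5333; 0.5333 < 1 ⇒ converges.

yes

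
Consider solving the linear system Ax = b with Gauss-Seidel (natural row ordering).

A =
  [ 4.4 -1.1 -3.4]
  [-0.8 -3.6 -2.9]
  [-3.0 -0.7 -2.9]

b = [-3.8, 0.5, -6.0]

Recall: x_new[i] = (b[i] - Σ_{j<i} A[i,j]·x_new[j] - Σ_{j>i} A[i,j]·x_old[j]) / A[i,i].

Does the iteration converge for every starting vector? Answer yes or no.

Let D = diag(4.4, -3.6, -2.9); L, U the strict triangles.
T_GS = -(D+L)⁻¹U: row 0 first, T[0,2] = -(-3.4)/(4.4) = +0.7727; later rows by forward substitution.
  T[0,:] = [+0.0000, +0.2500, +0.7727]
  T[1,:] = [+0.0000, -0.0556, -0.9773]
  T[2,:] = [+0.0000, -0.2452, -0.5635]
|roots of det(T-λI)|: 0.8610, 0.2420, 0.0000.
ρ(T) = max|λ| = 0.8610; 0.8610 < 1 ⇒ converges.

yes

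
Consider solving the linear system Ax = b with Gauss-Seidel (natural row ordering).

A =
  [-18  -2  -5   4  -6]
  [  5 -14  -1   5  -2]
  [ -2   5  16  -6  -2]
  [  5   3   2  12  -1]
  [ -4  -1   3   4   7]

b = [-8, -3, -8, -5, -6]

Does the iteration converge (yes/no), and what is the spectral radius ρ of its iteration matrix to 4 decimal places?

Split A = D + L + U, D = diag(-18, -14, 16, 12, 7).
T_GS = -(D+L)⁻¹U: row 0 first, T[0,3] = -(4)/(-18) = +0.2222; later rows by forward substitution.
  T[0,:] = [+0.0000  -0.1111  -0.2778  +0.2222  -0.3333]
  T[1,:] = [+0.0000  -0.0397  -0.1706  +0.4365  -0.2619]
  T[2,:] = [+0.0000  -0.0015  +0.0186  +0.2664  +0.1652]
  T[3,:] = [+0.0000  +0.0565  +0.1553  -0.2461  +0.2602]
  T[4,:] = [+0.0000  -0.1008  -0.2798  +0.2158  -0.4473]
|eigenvalues of T|: 0.6953, 0.0947, 0.0947, 0.0227, 0.0000.
ρ(T) = max|λ| = 0.6953; 0.6953 < 1: convergent.

yes, ρ = 0.6953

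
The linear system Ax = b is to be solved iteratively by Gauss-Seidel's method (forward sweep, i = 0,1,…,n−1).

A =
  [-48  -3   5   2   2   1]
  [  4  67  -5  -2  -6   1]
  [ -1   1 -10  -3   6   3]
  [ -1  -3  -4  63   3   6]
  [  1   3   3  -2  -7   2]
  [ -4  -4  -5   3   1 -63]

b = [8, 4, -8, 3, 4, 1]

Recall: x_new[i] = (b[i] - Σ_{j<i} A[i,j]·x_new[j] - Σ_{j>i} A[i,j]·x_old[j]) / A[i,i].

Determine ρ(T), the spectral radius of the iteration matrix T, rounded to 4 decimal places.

0.2729

Let D = diag(-48, 67, -10, 63, -7, -63); L, U the strict triangles.
Gauss-Seidel: T = -(D+L)⁻¹U, row 0 first, T[0,4] = -(2)/(-48) = +0.0417; later rows by forward substitution.
  T[0,:] = [+0.0000 -0.0625 +0.1042 +0.0417 +0.0417 +0.0208]
  T[1,:] = [+0.0000 +0.0037 +0.0684 +0.0274 +0.0871 -0.0162]
  T[2,:] = [+0.0000 +0.0066 -0.0036 -0.3014 +0.6045 +0.2963]
  T[3,:] = [+0.0000 -0.0004 +0.0047 -0.0172 -0.0044 -0.0769]
  T[4,:] = [+0.0000 -0.0044 +0.0413 -0.1066 +0.3036 +0.4307]
  T[5,:] = [+0.0000 +0.0031 -0.0098 +0.0170 -0.0515 -0.0206]
eigenvalue magnitudes: 0.2729, 0.0883, 0.0634, 0.0385, 0.0205, 0.0000.
ρ = 0.2729; 0.2729 < 1 ⇒ converges.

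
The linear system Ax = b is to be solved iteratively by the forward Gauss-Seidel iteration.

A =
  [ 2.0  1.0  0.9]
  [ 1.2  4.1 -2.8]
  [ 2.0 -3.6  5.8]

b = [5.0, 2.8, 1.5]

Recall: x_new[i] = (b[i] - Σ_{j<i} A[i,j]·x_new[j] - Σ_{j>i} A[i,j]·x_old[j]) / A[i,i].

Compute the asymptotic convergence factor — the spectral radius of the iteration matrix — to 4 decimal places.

Diagonal D = diag(2, 4.1, 5.8); L, U strict lower/upper.
Gauss-Seidel: T = -(D+L)⁻¹U, row 0 first, T[0,1] = -(1)/(2) = -0.5000; later rows by forward substitution.
  T[0,:] = [+0.0000  -0.5000  -0.4500]
  T[1,:] = [+0.0000  +0.1463  +0.8146]
  T[2,:] = [+0.0000  +0.2632  +0.6608]
eigenvalue magnitudes: 0.9333, 0.1262, 0.0000.
ρ = 0.9333; 0.9333 < 1: convergent.

0.9333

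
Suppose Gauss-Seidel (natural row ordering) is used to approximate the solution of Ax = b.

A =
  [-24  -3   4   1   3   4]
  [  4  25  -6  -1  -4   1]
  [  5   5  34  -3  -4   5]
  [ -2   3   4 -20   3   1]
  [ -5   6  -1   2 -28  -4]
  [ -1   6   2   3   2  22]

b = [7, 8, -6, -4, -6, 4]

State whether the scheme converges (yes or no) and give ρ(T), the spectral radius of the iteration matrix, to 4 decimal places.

yes, ρ = 0.2488

Let D = diag(-24, 25, 34, -20, -28, 22); L, U the strict triangles.
T_GS = -(D+L)⁻¹U: row 0 first, T[0,1] = -(-3)/(-24) = -0.1250; later rows by forward substitution.
  T[0,:] = [+0.0000, -0.1250, +0.1667, +0.0417, +0.1250, +0.1667]
  T[1,:] = [+0.0000, +0.0200, +0.2133, +0.0333, +0.1400, -0.0667]
  T[2,:] = [+0.0000, +0.0154, -0.0559, +0.0772, +0.0787, -0.1618]
  T[3,:] = [+0.0000, +0.0186, +0.0042, +0.0163, +0.1742, -0.0090]
  T[4,:] = [+0.0000, +0.0274, +0.0182, -0.0019, +0.0173, -0.1818]
  T[5,:] = [+0.0000, -0.0176, -0.0478, -0.0163, -0.0650, +0.0582]
|λ(T)| sorted: 0.2488, 0.1183, 0.0782, 0.0782, 0.0143, 0.0000.
spectral radius ρ = 0.2488; 0.2488 < 1 ⇒ converges.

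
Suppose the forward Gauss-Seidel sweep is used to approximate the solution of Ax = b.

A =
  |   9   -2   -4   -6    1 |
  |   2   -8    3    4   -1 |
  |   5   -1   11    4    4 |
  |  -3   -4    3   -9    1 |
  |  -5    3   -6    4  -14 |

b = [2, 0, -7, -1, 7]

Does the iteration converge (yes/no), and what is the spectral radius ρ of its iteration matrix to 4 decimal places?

yes, ρ = 0.8742

Split A = D + L + U, D = diag(9, -8, 11, -9, -14).
T_GS = -(D+L)⁻¹U: row 0 first, T[0,4] = -(1)/(9) = -0.1111; later rows by forward substitution.
  T[0,:] = [+0.0000  +0.2222  +0.4444  +0.6667  -0.1111]
  T[1,:] = [+0.0000  +0.0556  +0.4861  +0.6667  -0.1528]
  T[2,:] = [+0.0000  -0.0960  -0.1578  -0.6061  -0.3270]
  T[3,:] = [+0.0000  -0.1308  -0.4168  -0.7205  +0.1070]
  T[4,:] = [+0.0000  -0.0637  -0.1060  -0.0414  +0.1777]
|eigenvalues of T|: 0.8742, 0.3528, 0.0624, 0.0624, 0.0000.
spectral radius ρ = 0.8742; 0.8742 < 1 ⇒ converges.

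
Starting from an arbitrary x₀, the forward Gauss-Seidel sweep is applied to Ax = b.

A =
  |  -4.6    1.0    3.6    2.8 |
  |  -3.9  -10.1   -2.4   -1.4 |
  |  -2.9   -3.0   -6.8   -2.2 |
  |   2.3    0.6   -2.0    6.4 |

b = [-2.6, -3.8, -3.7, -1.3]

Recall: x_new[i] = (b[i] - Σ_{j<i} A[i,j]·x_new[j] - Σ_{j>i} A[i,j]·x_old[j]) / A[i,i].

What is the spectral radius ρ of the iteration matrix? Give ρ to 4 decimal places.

0.6680

Diagonal D = diag(-4.6, -10.1, -6.8, 6.4); L, U strict lower/upper.
Gauss-Seidel: T = -(D+L)⁻¹U, row 0 first, T[0,3] = -(2.8)/(-4.6) = +0.6087; later rows by forward substitution.
  T[0,:] = [+0.0000 +0.2174 +0.7826 +0.6087]
  T[1,:] = [+0.0000 -0.0839 -0.5398 -0.3737]
  T[2,:] = [+0.0000 -0.0557 -0.0956 -0.4183]
  T[3,:] = [+0.0000 -0.0877 -0.2605 -0.3144]
|eigenvalues of T|: 0.6680, 0.0948, 0.0948, 0.0000.
spectral radius ρ = 0.6680; 0.6680 < 1 ⇒ converges.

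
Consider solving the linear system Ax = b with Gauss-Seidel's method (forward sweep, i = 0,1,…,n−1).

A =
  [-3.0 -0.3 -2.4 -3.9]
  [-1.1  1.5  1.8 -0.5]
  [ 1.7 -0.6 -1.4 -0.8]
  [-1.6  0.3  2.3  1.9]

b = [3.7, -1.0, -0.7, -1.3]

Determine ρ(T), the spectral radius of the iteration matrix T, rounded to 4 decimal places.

1.4843

A = D + L + U where D = diag(-3, 1.5, -1.4, 1.9).
GS T = -(D+L)⁻¹U: row 0 first, T[0,1] = -(-0.3)/(-3) = -0.1000; later rows by forward substitution.
  T[0,:] = [+0.0000  -0.1000  -0.8000  -1.3000]
  T[1,:] = [+0.0000  -0.0733  -1.7867  -0.6200]
  T[2,:] = [+0.0000  -0.0900  -0.2057  -1.8843]
  T[3,:] = [+0.0000  +0.0363  -0.1426  +1.2841]
moduli |λ_i(T)| = 1.4843, 0.5499, 0.0707, 0.0000.
ρ(T) = max|λ| = 1.4843; 1.4843 > 1 ⇒ diverges.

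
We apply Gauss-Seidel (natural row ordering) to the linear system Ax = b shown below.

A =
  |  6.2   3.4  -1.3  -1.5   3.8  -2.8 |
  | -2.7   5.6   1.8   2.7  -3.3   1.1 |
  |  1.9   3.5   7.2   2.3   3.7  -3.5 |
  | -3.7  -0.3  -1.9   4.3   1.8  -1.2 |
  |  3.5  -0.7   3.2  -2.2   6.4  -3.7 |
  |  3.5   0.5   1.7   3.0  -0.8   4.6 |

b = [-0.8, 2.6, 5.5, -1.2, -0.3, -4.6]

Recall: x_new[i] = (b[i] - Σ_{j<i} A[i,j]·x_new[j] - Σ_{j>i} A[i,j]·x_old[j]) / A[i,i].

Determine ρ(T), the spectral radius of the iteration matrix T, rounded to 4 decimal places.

Let D = diag(6.2, 5.6, 7.2, 4.3, 6.4, 4.6); L, U the strict triangles.
GS T = -(D+L)⁻¹U: row 0 first, T[0,3] = -(-1.5)/(6.2) = +0.2419; later rows by forward substitution.
  T[0,:] = [+0.0000, -0.5484, +0.2097, +0.2419, -0.6129, +0.4516]
  T[1,:] = [+0.0000, -0.2644, -0.2203, -0.3655, +0.2938, +0.0213]
  T[2,:] = [+0.0000, +0.2732, +0.0518, -0.2056, -0.4950, +0.3566]
  T[3,:] = [+0.0000, -0.3696, +0.1879, +0.0918, -1.1442, +0.8267]
  T[4,:] = [+0.0000, +0.0073, -0.1001, -0.0379, +0.2215, +0.4394]
  T[5,:] = [+0.0000, +0.5873, -0.2947, -0.1348, +1.4021, -0.9405]
moduli |λ_i(T)| = 1.3400, 0.6908, 0.3581, 0.3581, 0.0874, 0.0000.
spectral radius ρ = 1.3400; 1.3400 > 1, so it fails to converge.

1.3400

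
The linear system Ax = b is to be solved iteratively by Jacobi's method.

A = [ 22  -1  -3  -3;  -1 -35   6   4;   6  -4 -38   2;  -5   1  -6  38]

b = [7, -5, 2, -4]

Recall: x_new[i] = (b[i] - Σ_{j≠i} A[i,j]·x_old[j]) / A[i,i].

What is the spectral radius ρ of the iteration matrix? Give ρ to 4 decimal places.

0.2285

Write A = D+L+U with D = diag(22, -35, -38, 38).
Jacobi T = -D⁻¹(L+U): T[0,2] = -(-3)/(22) = +0.1364; T[0,0] = 0.
  T[0,:] = [+0.0000 +0.0455 +0.1364 +0.1364]
  T[1,:] = [-0.0286 +0.0000 +0.1714 +0.1143]
  T[2,:] = [+0.1579 -0.1053 +0.0000 +0.0526]
  T[3,:] = [+0.1316 -0.0263 +0.1579 +0.0000]
moduli |λ_i(T)| = 0.2285, 0.1173, 0.1173, 0.1080.
ρ(T) = max|λ| = 0.2285; 0.2285 < 1, so it converges for any x₀.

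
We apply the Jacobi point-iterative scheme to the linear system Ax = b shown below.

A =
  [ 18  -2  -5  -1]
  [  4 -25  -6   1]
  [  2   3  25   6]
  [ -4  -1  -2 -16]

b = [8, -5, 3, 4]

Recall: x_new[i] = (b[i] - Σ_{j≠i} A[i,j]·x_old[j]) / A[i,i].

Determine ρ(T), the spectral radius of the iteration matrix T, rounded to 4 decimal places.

0.2536

Diagonal D = diag(18, -25, 25, -16); L, U strict lower/upper.
T_J = -D⁻¹(L+U): T[0,2] = -(-5)/(18) = +0.2778; T[0,0] = 0.
  T[0,:] = [+0.0000  +0.1111  +0.2778  +0.0556]
  T[1,:] = [+0.1600  +0.0000  -0.2400  +0.0400]
  T[2,:] = [-0.0800  -0.1200  +0.0000  -0.2400]
  T[3,:] = [-0.2500  -0.0625  -0.1250  +0.0000]
eigenvalue magnitudes: 0.2536, 0.2120, 0.2120, 0.0594.
ρ(T) = max|λ| = 0.2536; 0.2536 < 1, so it converges for any x₀.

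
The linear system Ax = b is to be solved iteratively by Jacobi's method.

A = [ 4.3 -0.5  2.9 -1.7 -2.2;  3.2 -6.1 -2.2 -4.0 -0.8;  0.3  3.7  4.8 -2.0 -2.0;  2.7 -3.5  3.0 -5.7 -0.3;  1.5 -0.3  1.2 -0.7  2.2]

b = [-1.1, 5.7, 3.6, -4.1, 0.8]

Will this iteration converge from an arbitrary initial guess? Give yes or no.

Diagonal D = diag(4.3, -6.1, 4.8, -5.7, 2.2); L, U strict lower/upper.
Jacobi: T = -D⁻¹(L+U), T[0,3] = -(-1.7)/(4.3) = +0.3953; T[0,0] = 0.
  T[0,:] = [+0.0000  +0.1163  -0.6744  +0.3953  +0.5116]
  T[1,:] = [+0.5246  +0.0000  -0.3607  -0.6557  -0.1311]
  T[2,:] = [-0.0625  -0.7708  +0.0000  +0.4167  +0.4167]
  T[3,:] = [+0.4737  -0.6140  +0.5263  +0.0000  -0.0526]
  T[4,:] = [-0.6818  +0.1364  -0.5455  +0.3182  +0.0000]
|eigenvalues of T|: 1.1201, 0.7564, 0.7564, 0.5252, 0.2486.
ρ(T) = max|λ| = 1.1201; 1.1201 > 1, so it fails to converge.

no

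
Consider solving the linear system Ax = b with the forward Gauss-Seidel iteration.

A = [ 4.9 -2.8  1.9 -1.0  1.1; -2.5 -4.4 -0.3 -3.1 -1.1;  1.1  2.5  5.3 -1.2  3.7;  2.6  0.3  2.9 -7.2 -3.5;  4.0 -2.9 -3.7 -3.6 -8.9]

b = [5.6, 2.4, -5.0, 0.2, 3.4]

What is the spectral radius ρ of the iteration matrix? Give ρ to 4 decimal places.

0.8434

Write A = D+L+U with D = diag(4.9, -4.4, 5.3, -7.2, -8.9).
T_GS = -(D+L)⁻¹U: row 0 first, T[0,4] = -(1.1)/(4.9) = -0.2245; later rows by forward substitution.
  T[0,:] = [+0.0000 +0.5714 -0.3878 +0.2041 -0.2245]
  T[1,:] = [+0.0000 -0.3247 +0.1521 -0.8205 -0.1224]
  T[2,:] = [+0.0000 +0.0346 +0.0087 +0.5711 -0.5938]
  T[3,:] = [+0.0000 +0.2067 -0.1302 +0.2695 -0.8114]
  T[4,:] = [+0.0000 +0.2646 -0.1748 +0.0126 +0.5141]
|roots of det(T-λI)|: 0.8434, 0.6168, 0.6168, 0.0060, 0.0000.
spectral radius ρ = 0.8434; 0.8434 < 1 ⇒ converges.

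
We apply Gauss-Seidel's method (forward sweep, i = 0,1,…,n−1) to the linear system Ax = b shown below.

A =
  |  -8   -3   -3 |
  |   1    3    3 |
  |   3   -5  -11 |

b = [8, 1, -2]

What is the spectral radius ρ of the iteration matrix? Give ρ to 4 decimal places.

0.5929

A = D + L + U where D = diag(-8, 3, -11).
GS T = -(D+L)⁻¹U: row 0 first, T[0,2] = -(-3)/(-8) = -0.3750; later rows by forward substitution.
  T[0,:] = [+0.0000  -0.3750  -0.3750]
  T[1,:] = [+0.0000  +0.1250  -0.8750]
  T[2,:] = [+0.0000  -0.1591  +0.2955]
|eigenvalues of T|: 0.5929, 0.1725, 0.0000.
ρ = 0.5929; 0.5929 < 1 ⇒ converges.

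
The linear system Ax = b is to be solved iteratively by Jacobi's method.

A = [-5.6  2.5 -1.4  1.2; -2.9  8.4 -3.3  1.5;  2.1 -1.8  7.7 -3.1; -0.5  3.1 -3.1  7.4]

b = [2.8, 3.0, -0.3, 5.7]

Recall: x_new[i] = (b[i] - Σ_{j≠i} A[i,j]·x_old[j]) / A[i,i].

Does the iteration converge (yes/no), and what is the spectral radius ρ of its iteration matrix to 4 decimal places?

Diagonal D = diag(-5.6, 8.4, 7.7, 7.4); L, U strict lower/upper.
T_J = -D⁻¹(L+U): T[3,0] = -(-0.5)/(7.4) = +0.0676; T[3,3] = 0.
  T[0,:] = [+0.0000  +0.4464  -0.2500  +0.2143]
  T[1,:] = [+0.3452  +0.0000  +0.3929  -0.1786]
  T[2,:] = [-0.2727  +0.2338  +0.0000  +0.4026]
  T[3,:] = [+0.0676  -0.4189  +0.4189  +0.0000]
eigenvalue magnitudes: 0.9107, 0.4392, 0.4392, 0.0773.
ρ(T) = max|λ| = 0.9107; 0.9107 < 1: convergent.

yes, ρ = 0.9107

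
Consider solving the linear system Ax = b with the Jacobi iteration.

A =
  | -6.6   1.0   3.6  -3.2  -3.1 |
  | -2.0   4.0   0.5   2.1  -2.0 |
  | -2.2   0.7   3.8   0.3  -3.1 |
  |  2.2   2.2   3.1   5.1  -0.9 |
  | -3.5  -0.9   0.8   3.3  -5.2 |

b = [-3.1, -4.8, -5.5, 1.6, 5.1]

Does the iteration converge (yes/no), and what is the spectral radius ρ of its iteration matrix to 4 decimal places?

A = D + L + U where D = diag(-6.6, 4, 3.8, 5.1, -5.2).
T_J = -D⁻¹(L+U): T[2,4] = -(-3.1)/(3.8) = +0.8158; T[2,2] = 0.
  T[0,:] = [+0.0000 +0.1515 +0.5455 -0.4848 -0.4697]
  T[1,:] = [+0.5000 +0.0000 -0.1250 -0.5250 +0.5000]
  T[2,:] = [+0.5789 -0.1842 +0.0000 -0.0789 +0.8158]
  T[3,:] = [-0.4314 -0.4314 -0.6078 +0.0000 +0.1765]
  T[4,:] = [-0.6731 -0.1731 +0.1538 +0.6346 +0.0000]
|eigenvalues of T|: 1.1730, 0.8363, 0.8363, 0.5251, 0.1293.
spectral radius ρ = 1.1730; 1.1730 > 1: divergent.

no, ρ = 1.1730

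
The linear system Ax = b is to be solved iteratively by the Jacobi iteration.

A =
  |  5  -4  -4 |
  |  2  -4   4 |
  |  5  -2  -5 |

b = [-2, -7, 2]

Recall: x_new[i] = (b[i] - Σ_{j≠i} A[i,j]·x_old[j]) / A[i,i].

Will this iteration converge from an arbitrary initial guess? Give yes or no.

no

Write A = D+L+U with D = diag(5, -4, -5).
Jacobi: T = -D⁻¹(L+U), T[1,0] = -(2)/(-4) = +0.5000; T[1,1] = 0.
  T[0,:] = [+0.0000 +0.8000 +0.8000]
  T[1,:] = [+0.5000 +0.0000 +1.0000]
  T[2,:] = [+1.0000 -0.4000 +0.0000]
|λ(T)| sorted: 1.1622, 0.7421, 0.7421.
ρ = 1.1622; 1.1622 > 1 ⇒ diverges.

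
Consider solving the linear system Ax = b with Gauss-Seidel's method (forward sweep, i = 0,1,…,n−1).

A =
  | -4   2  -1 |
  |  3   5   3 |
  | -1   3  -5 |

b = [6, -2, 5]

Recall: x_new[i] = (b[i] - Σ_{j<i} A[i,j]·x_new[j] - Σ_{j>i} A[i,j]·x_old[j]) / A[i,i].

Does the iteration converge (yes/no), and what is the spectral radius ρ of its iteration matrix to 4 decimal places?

Write A = D+L+U with D = diag(-4, 5, -5).
T_GS = -(D+L)⁻¹U: row 0 first, T[0,2] = -(-1)/(-4) = -0.2500; later rows by forward substitution.
  T[0,:] = [+0.0000  +0.5000  -0.2500]
  T[1,:] = [+0.0000  -0.3000  -0.4500]
  T[2,:] = [+0.0000  -0.2800  -0.2200]
|roots of det(T-λI)|: 0.6172, 0.0972, 0.0000.
ρ(T) = max|λ| = 0.6172; 0.6172 < 1, so it converges for any x₀.

yes, ρ = 0.6172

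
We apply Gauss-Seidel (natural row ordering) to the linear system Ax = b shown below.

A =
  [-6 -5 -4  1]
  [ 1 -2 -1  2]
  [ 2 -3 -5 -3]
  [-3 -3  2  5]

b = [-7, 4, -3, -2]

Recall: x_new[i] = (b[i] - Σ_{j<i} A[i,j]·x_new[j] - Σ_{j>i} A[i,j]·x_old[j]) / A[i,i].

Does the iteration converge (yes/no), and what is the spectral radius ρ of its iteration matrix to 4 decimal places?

no, ρ = 1.5000

Split A = D + L + U, D = diag(-6, -2, -5, 5).
Gauss-Seidel: T = -(D+L)⁻¹U, row 0 first, T[0,3] = -(1)/(-6) = +0.1667; later rows by forward substitution.
  T[0,:] = [+0.0000, -0.8333, -0.6667, +0.1667]
  T[1,:] = [+0.0000, -0.4167, -0.8333, +1.0833]
  T[2,:] = [+0.0000, -0.0833, +0.2333, -1.1833]
  T[3,:] = [+0.0000, -0.7167, -0.9933, +1.2233]
|roots of det(T-λI)|: 1.5000, 0.6210, 0.1610, 0.0000.
ρ = 1.5000; 1.5000 > 1, so it fails to converge.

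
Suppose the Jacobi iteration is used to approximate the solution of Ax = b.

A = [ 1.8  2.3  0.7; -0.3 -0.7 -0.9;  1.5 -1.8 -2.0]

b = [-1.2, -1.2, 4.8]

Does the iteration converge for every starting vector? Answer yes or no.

no

Diagonal D = diag(1.8, -0.7, -2); L, U strict lower/upper.
T_J = -D⁻¹(L+U): T[1,0] = -(-0.3)/(-0.7) = -0.4286; T[1,1] = 0.
  T[0,:] = [+0.0000 -1.2778 -0.3889]
  T[1,:] = [-0.4286 +0.0000 -1.2857]
  T[2,:] = [+0.7500 -0.9000 +0.0000]
|eigenvalues of T|: 1.4666, 0.8590, 0.8590.
ρ = 1.4666; 1.4666 > 1, so it fails to converge.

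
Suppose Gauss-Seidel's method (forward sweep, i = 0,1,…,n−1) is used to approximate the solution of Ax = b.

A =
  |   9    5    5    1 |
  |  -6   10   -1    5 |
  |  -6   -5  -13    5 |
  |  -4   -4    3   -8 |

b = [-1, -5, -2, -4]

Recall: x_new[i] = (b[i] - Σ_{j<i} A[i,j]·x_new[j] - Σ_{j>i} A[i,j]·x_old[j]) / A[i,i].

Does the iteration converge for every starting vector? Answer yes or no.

Split A = D + L + U, D = diag(9, 10, -13, -8).
T_GS = -(D+L)⁻¹U: row 0 first, T[0,1] = -(5)/(9) = -0.5556; later rows by forward substitution.
  T[0,:] = [+0.0000 -0.5556 -0.5556 -0.1111]
  T[1,:] = [+0.0000 -0.3333 -0.2333 -0.5667]
  T[2,:] = [+0.0000 +0.3846 +0.3462 +0.6538]
  T[3,:] = [+0.0000 +0.5887 +0.5243 +0.5841]
|λ(T)| sorted: 0.6625, 0.1270, 0.1270, 0.0000.
ρ(T) = max|λ| = 0.6625; 0.6625 < 1, so it converges for any x₀.

yes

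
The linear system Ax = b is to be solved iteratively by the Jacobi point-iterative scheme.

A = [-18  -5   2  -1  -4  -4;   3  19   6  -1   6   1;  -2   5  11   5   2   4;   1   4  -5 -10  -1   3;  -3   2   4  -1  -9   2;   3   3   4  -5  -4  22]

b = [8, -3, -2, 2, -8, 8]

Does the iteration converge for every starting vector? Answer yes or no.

yes

Split A = D + L + U, D = diag(-18, 19, 11, -10, -9, 22).
Jacobi T = -D⁻¹(L+U): T[0,2] = -(2)/(-18) = +0.1111; T[0,0] = 0.
  T[0,:] = [+0.0000 -0.2778 +0.1111 -0.0556 -0.2222 -0.2222]
  T[1,:] = [-0.1579 +0.0000 -0.3158 +0.0526 -0.3158 -0.0526]
  T[2,:] = [+0.1818 -0.4545 +0.0000 -0.4545 -0.1818 -0.3636]
  T[3,:] = [+0.1000 +0.4000 -0.5000 +0.0000 -0.1000 +0.3000]
  T[4,:] = [-0.3333 +0.2222 +0.4444 -0.1111 +0.0000 +0.2222]
  T[5,:] = [-0.1364 -0.1364 -0.1818 +0.2273 +0.1818 +0.0000]
|λ(T)| sorted: 0.8627, 0.4643, 0.4488, 0.4488, 0.2748, 0.0722.
spectral radius ρ = 0.8627; 0.8627 < 1: convergent.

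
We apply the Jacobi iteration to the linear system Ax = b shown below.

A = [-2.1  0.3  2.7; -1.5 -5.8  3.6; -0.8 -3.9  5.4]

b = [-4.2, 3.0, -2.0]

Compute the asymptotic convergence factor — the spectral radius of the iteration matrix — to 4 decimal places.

0.9210

Let D = diag(-2.1, -5.8, 5.4); L, U the strict triangles.
Jacobi: T = -D⁻¹(L+U), T[0,2] = -(2.7)/(-2.1) = +1.2857; T[0,0] = 0.
  T[0,:] = [+0.0000  +0.1429  +1.2857]
  T[1,:] = [-0.2586  +0.0000  +0.6207]
  T[2,:] = [+0.1481  +0.7222  +0.0000]
|roots of det(T-λI)|: 0.9210, 0.4965, 0.4965.
ρ = 0.9210; 0.9210 < 1 ⇒ converges.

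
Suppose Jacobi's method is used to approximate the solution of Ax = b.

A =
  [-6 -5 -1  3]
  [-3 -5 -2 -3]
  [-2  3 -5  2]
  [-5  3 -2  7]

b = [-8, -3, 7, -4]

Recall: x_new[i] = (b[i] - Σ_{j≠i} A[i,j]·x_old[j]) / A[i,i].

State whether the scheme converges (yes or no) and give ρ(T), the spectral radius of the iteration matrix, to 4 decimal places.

A = D + L + U where D = diag(-6, -5, -5, 7).
Jacobi T = -D⁻¹(L+U): T[2,3] = -(2)/(-5) = +0.4000; T[2,2] = 0.
  T[0,:] = [+0.0000, -0.8333, -0.1667, +0.5000]
  T[1,:] = [-0.6000, +0.0000, -0.4000, -0.6000]
  T[2,:] = [-0.4000, +0.6000, +0.0000, +0.4000]
  T[3,:] = [+0.7143, -0.4286, +0.2857, +0.0000]
|roots of det(T-λI)|: 1.1349, 0.8474, 0.3214, 0.0339.
ρ(T) = max|λ| = 1.1349; 1.1349 > 1: divergent.

no, ρ = 1.1349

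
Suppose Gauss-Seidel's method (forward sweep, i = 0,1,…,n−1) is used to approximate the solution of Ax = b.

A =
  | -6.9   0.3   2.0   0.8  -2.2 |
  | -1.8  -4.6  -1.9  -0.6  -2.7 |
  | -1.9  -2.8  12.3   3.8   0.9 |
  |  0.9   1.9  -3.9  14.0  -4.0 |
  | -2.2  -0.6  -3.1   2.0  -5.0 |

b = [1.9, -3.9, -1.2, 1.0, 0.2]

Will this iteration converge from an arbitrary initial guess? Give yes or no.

yes

Split A = D + L + U, D = diag(-6.9, -4.6, 12.3, 14, -5).
T_GS = -(D+L)⁻¹U: row 0 first, T[0,3] = -(0.8)/(-6.9) = +0.1159; later rows by forward substitution.
  T[0,:] = [+0.0000, +0.0435, +0.2899, +0.1159, -0.3188]
  T[1,:] = [+0.0000, -0.0170, -0.5265, -0.1758, -0.4622]
  T[2,:] = [+0.0000, +0.0028, -0.0751, -0.3311, -0.2276]
  T[3,:] = [+0.0000, +0.0003, +0.0319, -0.0758, +0.3055]
  T[4,:] = [+0.0000, -0.0187, -0.0051, +0.1450, +0.4591]
moduli |λ_i(T)| = 0.5371, 0.1806, 0.1806, 0.0398, 0.0000.
spectral radius ρ = 0.5371; 0.5371 < 1: convergent.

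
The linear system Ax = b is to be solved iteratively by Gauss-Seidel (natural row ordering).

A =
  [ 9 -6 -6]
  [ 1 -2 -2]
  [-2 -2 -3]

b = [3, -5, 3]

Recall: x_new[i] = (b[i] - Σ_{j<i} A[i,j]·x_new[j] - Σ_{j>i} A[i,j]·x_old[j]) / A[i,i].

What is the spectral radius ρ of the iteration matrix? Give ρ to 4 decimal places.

A = D + L + U where D = diag(9, -2, -3).
T_GS = -(D+L)⁻¹U: row 0 first, T[0,1] = -(-6)/(9) = +0.6667; later rows by forward substitution.
  T[0,:] = [+0.0000 +0.6667 +0.6667]
  T[1,:] = [+0.0000 +0.3333 -0.6667]
  T[2,:] = [+0.0000 -0.6667 +0.0000]
|roots of det(T-λI)|: 0.8539, 0.5205, 0.0000.
ρ(T) = max|λ| = 0.8539; 0.8539 < 1: convergent.

0.8539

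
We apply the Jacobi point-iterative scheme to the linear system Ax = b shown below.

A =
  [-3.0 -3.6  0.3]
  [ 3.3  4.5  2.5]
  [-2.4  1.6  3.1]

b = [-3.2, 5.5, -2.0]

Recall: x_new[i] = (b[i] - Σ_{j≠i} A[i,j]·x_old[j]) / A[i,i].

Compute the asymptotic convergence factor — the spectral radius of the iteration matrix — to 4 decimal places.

Write A = D+L+U with D = diag(-3, 4.5, 3.1).
T_J = -D⁻¹(L+U): T[1,0] = -(3.3)/(4.5) = -0.7333; T[1,1] = 0.
  T[0,:] = [+0.0000  -1.2000  +0.1000]
  T[1,:] = [-0.7333  +0.0000  -0.5556]
  T[2,:] = [+0.7742  -0.5161  +0.0000]
|λ(T)| sorted: 1.2933, 0.6545, 0.6545.
ρ = 1.2933; 1.2933 > 1: divergent.

1.2933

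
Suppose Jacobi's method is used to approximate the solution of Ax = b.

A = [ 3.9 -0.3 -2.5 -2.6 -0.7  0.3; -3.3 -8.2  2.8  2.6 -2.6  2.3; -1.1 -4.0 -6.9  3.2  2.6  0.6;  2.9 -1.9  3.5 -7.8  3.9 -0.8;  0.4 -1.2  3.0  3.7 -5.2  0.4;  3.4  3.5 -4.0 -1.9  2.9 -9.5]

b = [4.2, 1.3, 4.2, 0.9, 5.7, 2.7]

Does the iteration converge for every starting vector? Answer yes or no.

no

Split A = D + L + U, D = diag(3.9, -8.2, -6.9, -7.8, -5.2, -9.5).
Jacobi T = -D⁻¹(L+U): T[2,3] = -(3.2)/(-6.9) = +0.4638; T[2,2] = 0.
  T[0,:] = [+0.0000, +0.0769, +0.6410, +0.6667, +0.1795, -0.0769]
  T[1,:] = [-0.4024, +0.0000, +0.3415, +0.3171, -0.3171, +0.2805]
  T[2,:] = [-0.1594, -0.5797, +0.0000, +0.4638, +0.3768, +0.0870]
  T[3,:] = [+0.3718, -0.2436, +0.4487, +0.0000, +0.5000, -0.1026]
  T[4,:] = [+0.0769, -0.2308, +0.5769, +0.7115, +0.0000, +0.0769]
  T[5,:] = [+0.3579, +0.3684, -0.4211, -0.2000, +0.3053, +0.0000]
moduli |λ_i(T)| = 1.1959, 0.6090, 0.6090, 0.5728, 0.3224, 0.3060.
spectral radius ρ = 1.1959; 1.1959 > 1: divergent.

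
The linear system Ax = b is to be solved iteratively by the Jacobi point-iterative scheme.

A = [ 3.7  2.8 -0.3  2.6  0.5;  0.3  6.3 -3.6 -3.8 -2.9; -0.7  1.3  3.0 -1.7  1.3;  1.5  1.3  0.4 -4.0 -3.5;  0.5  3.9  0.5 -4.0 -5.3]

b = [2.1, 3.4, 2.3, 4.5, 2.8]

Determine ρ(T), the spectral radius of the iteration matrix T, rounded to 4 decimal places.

A = D + L + U where D = diag(3.7, 6.3, 3, -4, -5.3).
T_J = -D⁻¹(L+U): T[1,0] = -(0.3)/(6.3) = -0.0476; T[1,1] = 0.
  T[0,:] = [+0.0000, -0.7568, +0.0811, -0.7027, -0.1351]
  T[1,:] = [-0.0476, +0.0000, +0.5714, +0.6032, +0.4603]
  T[2,:] = [+0.2333, -0.4333, +0.0000, +0.5667, -0.4333]
  T[3,:] = [+0.3750, +0.3250, +0.1000, +0.0000, -0.8750]
  T[4,:] = [+0.0943, +0.7358, +0.0943, -0.7547, +0.0000]
moduli |λ_i(T)| = 1.1705, 0.8392, 0.8392, 0.3203, 0.3023.
spectral radius ρ = 1.1705; 1.1705 > 1: divergent.

1.1705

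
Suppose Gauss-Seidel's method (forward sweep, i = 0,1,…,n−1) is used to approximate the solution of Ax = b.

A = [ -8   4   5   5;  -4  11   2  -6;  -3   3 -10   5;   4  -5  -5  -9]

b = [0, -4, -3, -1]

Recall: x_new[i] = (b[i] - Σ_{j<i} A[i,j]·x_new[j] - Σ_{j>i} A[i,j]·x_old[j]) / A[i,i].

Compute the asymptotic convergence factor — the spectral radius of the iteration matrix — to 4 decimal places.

0.8774

Split A = D + L + U, D = diag(-8, 11, -10, -9).
GS T = -(D+L)⁻¹U: row 0 first, T[0,1] = -(4)/(-8) = +0.5000; later rows by forward substitution.
  T[0,:] = [+0.0000  +0.5000  +0.6250  +0.6250]
  T[1,:] = [+0.0000  +0.1818  +0.0455  +0.7727]
  T[2,:] = [+0.0000  -0.0955  -0.1739  +0.5443]
  T[3,:] = [+0.0000  +0.1742  +0.3491  -0.4539]
|roots of det(T-λI)|: 0.8774, 0.3691, 0.0624, 0.0000.
ρ(T) = max|λ| = 0.8774; 0.8774 < 1 ⇒ converges.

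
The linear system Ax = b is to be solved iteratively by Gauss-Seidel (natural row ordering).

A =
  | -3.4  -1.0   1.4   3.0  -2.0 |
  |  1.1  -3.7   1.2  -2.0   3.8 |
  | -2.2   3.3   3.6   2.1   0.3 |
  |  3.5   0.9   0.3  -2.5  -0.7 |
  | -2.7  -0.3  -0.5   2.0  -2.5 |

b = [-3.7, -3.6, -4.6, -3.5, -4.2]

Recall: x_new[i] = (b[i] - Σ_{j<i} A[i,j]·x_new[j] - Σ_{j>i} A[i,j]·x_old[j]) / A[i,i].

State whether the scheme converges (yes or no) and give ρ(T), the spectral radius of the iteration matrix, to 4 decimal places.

Let D = diag(-3.4, -3.7, 3.6, -2.5, -2.5); L, U the strict triangles.
T_GS = -(D+L)⁻¹U: row 0 first, T[0,4] = -(-2)/(-3.4) = -0.5882; later rows by forward substitution.
  T[0,:] = [+0.0000 -0.2941 +0.4118 +0.8824 -0.5882]
  T[1,:] = [+0.0000 -0.0874 +0.4467 -0.2782 +0.8521]
  T[2,:] = [+0.0000 -0.0996 -0.1579 +0.2109 -1.2239]
  T[3,:] = [+0.0000 -0.4552 +0.7184 +1.1604 -0.9436]
  T[4,:] = [+0.0000 -0.0161 +0.1079 -0.0334 +0.0229]
|λ(T)| sorted: 1.3523, 0.4068, 0.4068, 0.0752, 0.0000.
spectral radius ρ = 1.3523; 1.3523 > 1 ⇒ diverges.

no, ρ = 1.3523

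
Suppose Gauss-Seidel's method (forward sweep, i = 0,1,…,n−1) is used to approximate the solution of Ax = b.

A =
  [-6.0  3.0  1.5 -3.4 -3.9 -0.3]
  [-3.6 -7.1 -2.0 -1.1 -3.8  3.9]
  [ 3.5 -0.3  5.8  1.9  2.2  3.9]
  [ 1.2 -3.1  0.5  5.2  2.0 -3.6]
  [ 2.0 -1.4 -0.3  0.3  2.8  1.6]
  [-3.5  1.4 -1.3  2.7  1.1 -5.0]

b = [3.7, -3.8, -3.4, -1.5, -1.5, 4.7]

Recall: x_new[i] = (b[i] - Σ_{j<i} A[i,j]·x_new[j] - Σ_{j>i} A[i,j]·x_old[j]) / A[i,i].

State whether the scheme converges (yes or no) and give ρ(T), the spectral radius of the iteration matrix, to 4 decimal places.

no, ρ = 1.3719

Write A = D+L+U with D = diag(-6, -7.1, 5.8, 5.2, 2.8, -5).
Gauss-Seidel: T = -(D+L)⁻¹U, row 0 first, T[0,3] = -(-3.4)/(-6) = -0.5667; later rows by forward substitution.
  T[0,:] = [+0.0000 +0.5000 +0.2500 -0.5667 -0.6500 -0.0500]
  T[1,:] = [+0.0000 -0.2535 -0.4085 +0.1324 -0.2056 +0.5746]
  T[2,:] = [+0.0000 -0.3148 -0.1720 +0.0212 +0.0023 -0.6125]
  T[3,:] = [+0.0000 -0.2362 -0.2847 +0.2077 -0.3574 +1.1053]
  T[4,:] = [+0.0000 -0.4923 -0.3707 +0.4510 +0.4000 -0.4324]
  T[5,:] = [+0.0000 -0.5750 -0.4799 +0.6396 +0.2918 +0.8569]
moduli |λ_i(T)| = 1.3719, 0.6193, 0.2510, 0.2510, 0.1326, 0.0000.
ρ = 1.3719; 1.3719 > 1 ⇒ diverges.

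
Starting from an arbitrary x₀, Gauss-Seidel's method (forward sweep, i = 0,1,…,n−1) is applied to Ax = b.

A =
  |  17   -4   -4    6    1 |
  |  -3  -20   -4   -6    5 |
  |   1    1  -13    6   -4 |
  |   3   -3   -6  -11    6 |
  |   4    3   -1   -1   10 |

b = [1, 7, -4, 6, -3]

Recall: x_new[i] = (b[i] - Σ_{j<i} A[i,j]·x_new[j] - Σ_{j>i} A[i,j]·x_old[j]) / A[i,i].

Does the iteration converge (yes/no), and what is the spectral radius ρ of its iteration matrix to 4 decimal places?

yes, ρ = 0.5945

Let D = diag(17, -20, -13, -11, 10); L, U the strict triangles.
GS T = -(D+L)⁻¹U: row 0 first, T[0,4] = -(1)/(17) = -0.0588; later rows by forward substitution.
  T[0,:] = [+0.0000 +0.2353 +0.2353 -0.3529 -0.0588]
  T[1,:] = [+0.0000 -0.0353 -0.2353 -0.2471 +0.2588]
  T[2,:] = [+0.0000 +0.0154 +0.0000 +0.4154 -0.2923]
  T[3,:] = [+0.0000 +0.0654 +0.1283 -0.2555 +0.6183]
  T[4,:] = [+0.0000 -0.0755 -0.0107 +0.2313 -0.0215]
moduli |λ_i(T)| = 0.5945, 0.2959, 0.1641, 0.1641, 0.0000.
ρ(T) = max|λ| = 0.5945; 0.5945 < 1 ⇒ converges.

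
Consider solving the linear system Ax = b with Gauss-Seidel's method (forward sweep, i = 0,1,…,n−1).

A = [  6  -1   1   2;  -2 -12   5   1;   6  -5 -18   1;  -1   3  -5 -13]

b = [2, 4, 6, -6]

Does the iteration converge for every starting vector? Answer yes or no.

yes

Diagonal D = diag(6, -12, -18, -13); L, U strict lower/upper.
GS T = -(D+L)⁻¹U: row 0 first, T[0,3] = -(2)/(6) = -0.3333; later rows by forward substitution.
  T[0,:] = [+0.0000 +0.1667 -0.1667 -0.3333]
  T[1,:] = [+0.0000 -0.0278 +0.4444 +0.1389]
  T[2,:] = [+0.0000 +0.0633 -0.1790 -0.0941]
  T[3,:] = [+0.0000 -0.0436 +0.1842 +0.0939]
moduli |λ_i(T)| = 0.2106, 0.0801, 0.0176, 0.0000.
spectral radius ρ = 0.2106; 0.2106 < 1 ⇒ converges.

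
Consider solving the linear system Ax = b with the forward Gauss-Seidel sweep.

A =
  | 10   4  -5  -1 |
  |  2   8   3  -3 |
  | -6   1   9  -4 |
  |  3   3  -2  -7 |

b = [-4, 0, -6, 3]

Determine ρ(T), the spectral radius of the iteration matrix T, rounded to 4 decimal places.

Split A = D + L + U, D = diag(10, 8, 9, -7).
Gauss-Seidel: T = -(D+L)⁻¹U, row 0 first, T[0,1] = -(4)/(10) = -0.4000; later rows by forward substitution.
  T[0,:] = [+0.0000, -0.4000, +0.5000, +0.1000]
  T[1,:] = [+0.0000, +0.1000, -0.5000, +0.3500]
  T[2,:] = [+0.0000, -0.2778, +0.3889, +0.4722]
  T[3,:] = [+0.0000, -0.0492, -0.1111, +0.0579]
|roots of det(T-λI)|: 0.6235, 0.2141, 0.2141, 0.0000.
ρ(T) = max|λ| = 0.6235; 0.6235 < 1: convergent.

0.6235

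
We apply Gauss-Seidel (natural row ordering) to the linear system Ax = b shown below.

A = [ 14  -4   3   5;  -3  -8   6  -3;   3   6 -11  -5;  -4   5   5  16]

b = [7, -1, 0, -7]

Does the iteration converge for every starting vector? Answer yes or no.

Let D = diag(14, -8, -11, 16); L, U the strict triangles.
Gauss-Seidel: T = -(D+L)⁻¹U, row 0 first, T[0,3] = -(5)/(14) = -0.3571; later rows by forward substitution.
  T[0,:] = [+0.0000, +0.2857, -0.2143, -0.3571]
  T[1,:] = [+0.0000, -0.1071, +0.8304, -0.2411]
  T[2,:] = [+0.0000, +0.0195, +0.3945, -0.6834]
  T[3,:] = [+0.0000, +0.0988, -0.4363, +0.1996]
eigenvalue magnitudes: 0.7950, 0.3871, 0.0791, 0.0000.
spectral radius ρ = 0.7950; 0.7950 < 1 ⇒ converges.

yes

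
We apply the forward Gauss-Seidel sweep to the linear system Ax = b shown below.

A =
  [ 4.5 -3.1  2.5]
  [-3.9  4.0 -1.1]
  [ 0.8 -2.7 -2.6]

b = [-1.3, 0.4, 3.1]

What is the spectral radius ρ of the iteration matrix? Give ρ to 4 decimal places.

A = D + L + U where D = diag(4.5, 4, -2.6).
T_GS = -(D+L)⁻¹U: row 0 first, T[0,1] = -(-3.1)/(4.5) = +0.6889; later rows by forward substitution.
  T[0,:] = [+0.0000, +0.6889, -0.5556]
  T[1,:] = [+0.0000, +0.6717, -0.2667]
  T[2,:] = [+0.0000, -0.4855, +0.1060]
eigenvalue magnitudes: 0.8465, 0.0689, 0.0000.
ρ(T) = max|λ| = 0.8465; 0.8465 < 1, so it converges for any x₀.

0.8465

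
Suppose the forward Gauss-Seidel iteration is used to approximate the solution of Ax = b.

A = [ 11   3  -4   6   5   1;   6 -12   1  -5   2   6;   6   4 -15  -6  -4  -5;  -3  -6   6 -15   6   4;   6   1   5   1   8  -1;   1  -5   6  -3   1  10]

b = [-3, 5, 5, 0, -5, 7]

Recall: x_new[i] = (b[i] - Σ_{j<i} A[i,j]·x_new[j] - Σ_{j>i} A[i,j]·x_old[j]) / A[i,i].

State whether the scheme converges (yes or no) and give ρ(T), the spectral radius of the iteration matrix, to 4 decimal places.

A = D + L + U where D = diag(11, -12, -15, -15, 8, 10).
Gauss-Seidel: T = -(D+L)⁻¹U, row 0 first, T[0,2] = -(-4)/(11) = +0.3636; later rows by forward substitution.
  T[0,:] = [+0.0000, -0.2727, +0.3636, -0.5455, -0.4545, -0.0909]
  T[1,:] = [+0.0000, -0.1364, +0.2652, -0.6894, -0.0606, +0.4545]
  T[2,:] = [+0.0000, -0.1455, +0.2162, -0.8020, -0.4646, -0.2485]
  T[3,:] = [+0.0000, +0.0509, -0.0923, +0.0640, +0.3293, +0.0036]
  T[4,:] = [+0.0000, +0.3061, -0.4294, +0.9885, +0.5977, +0.2912]
  T[5,:] = [+0.0000, +0.0310, -0.0182, +0.1114, +0.3330, +0.3574]
|roots of det(T-λI)|: 1.2850, 0.3242, 0.2022, 0.0541, 0.0100, 0.0000.
ρ = 1.2850; 1.2850 > 1, so it fails to converge.

no, ρ = 1.2850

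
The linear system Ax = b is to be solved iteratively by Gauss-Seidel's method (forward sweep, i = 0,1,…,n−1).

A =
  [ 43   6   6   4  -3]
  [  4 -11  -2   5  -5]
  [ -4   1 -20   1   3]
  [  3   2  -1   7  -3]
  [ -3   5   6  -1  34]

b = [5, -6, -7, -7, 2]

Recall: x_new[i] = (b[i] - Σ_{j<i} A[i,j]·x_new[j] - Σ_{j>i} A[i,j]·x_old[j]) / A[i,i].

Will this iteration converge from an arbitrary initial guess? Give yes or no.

Diagonal D = diag(43, -11, -20, 7, 34); L, U strict lower/upper.
Gauss-Seidel: T = -(D+L)⁻¹U, row 0 first, T[0,1] = -(6)/(43) = -0.1395; later rows by forward substitution.
  T[0,:] = [+0.0000, -0.1395, -0.1395, -0.0930, +0.0698]
  T[1,:] = [+0.0000, -0.0507, -0.2326, +0.4207, -0.4292]
  T[2,:] = [+0.0000, +0.0254, +0.0163, +0.0896, +0.1146]
  T[3,:] = [+0.0000, +0.0779, +0.1286, -0.0675, +0.5377]
  T[4,:] = [+0.0000, -0.0070, +0.0228, -0.0879, +0.0649]
eigenvalue magnitudes: 0.1669, 0.1339, 0.1339, 0.0160, 0.0000.
ρ = 0.1669; 0.1669 < 1, so it converges for any x₀.

yes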